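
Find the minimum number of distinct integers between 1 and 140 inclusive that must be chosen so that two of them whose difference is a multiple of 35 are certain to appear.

Integers whose pairwise differences are multiples of 35 are exactly those sharing a remainder mod 35. The 35 residue classes mod 35 are the pigeonholes.
With 35 integers one could put 1 in each residue class and have no class reach 2.
The 36th integer pushes some class to 2, so 35·1 + 1 = 36.

36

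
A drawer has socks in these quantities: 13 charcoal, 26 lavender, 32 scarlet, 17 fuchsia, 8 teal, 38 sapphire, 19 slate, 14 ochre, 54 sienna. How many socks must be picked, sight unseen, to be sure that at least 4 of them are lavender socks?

In the worst case for collecting lavender socks, every non-lavender sock comes out first.
There are 13 + 32 + 17 + 8 + 38 + 19 + 14 + 54 = 195 non-lavender socks altogether.
After those, each further sock must be lavender, so 195 + 4 = 199 draws guarantee 4 lavender socks.

199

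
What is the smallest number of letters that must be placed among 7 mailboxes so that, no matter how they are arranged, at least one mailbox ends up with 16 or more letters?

With 105 letters one could put exactly 15 in each of the 7 mailboxes, and no mailbox would reach 16.
By pigeonhole, one more letter must land in a mailbox that already has 15, giving it 16.
So 7 × 15 + 1 = 106 letters are required.

106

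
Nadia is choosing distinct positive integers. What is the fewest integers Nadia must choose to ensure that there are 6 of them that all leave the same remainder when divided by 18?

The 18 residue classes mod 18 are the pigeonholes.
With 90 integers one could put 5 in each residue class and have no class reach 6.
The 91st integer pushes some class to 6, so 18·5 + 1 = 91.

91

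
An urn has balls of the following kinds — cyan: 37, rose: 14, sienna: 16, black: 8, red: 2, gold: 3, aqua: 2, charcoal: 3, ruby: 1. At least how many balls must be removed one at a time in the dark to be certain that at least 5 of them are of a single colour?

28

An adversary could hand out at most 4 balls per colour (5 colours run out sooner): 4 + 4 + 4 + 4 + 2 + 3 + 2 + 3 + 1 = 27 balls and still no colour has 5.
One more ball lands in a colour already at 4, so 28 draws are enough and 27 are not.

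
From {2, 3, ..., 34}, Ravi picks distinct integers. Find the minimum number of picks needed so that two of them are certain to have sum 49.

Two chosen integers sum to 49 exactly when both halves of some pair {x, 49−x} with 15 ≤ x ≤ 49−x ≤ 34 are chosen — 10 such pairs.
The remaining 13 elements (those with no distinct partner in range) can never complete a 49-sum, so the worst case takes all of them and one from each pair: 13 + 10 = 23.
The 24th integer has to be the second member of some pair, so 23 + 1 = 24.

24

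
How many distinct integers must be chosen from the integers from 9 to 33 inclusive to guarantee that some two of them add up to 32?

19

Group the elements by complementary pair {x, 32−x}: {9,23}, {10,22}, {11,21}, …, giving 7 two-element pairs, the single value 16 (it cannot pair with itself since the integers are distinct), and 10 integers whose partner 32−x falls outside [9,33].
By pigeonhole, treating each of those 18 groups as a pigeonhole, one can pick one integer per group — 18 integers — with no two summing to 32.
The 19th integer lands in an occupied pair, forcing a sum of 32.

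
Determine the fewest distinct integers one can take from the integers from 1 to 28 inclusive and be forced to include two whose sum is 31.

16

Group the elements by complementary pair {x, 31−x}: {3,28}, {4,27}, {5,26}, …, giving 13 two-element pairs and 2 integers whose partner 31−x falls outside [1,28].
By pigeonhole, treating each of those 15 groups as a pigeonhole, one can pick one integer per group — 15 integers — with no two summing to 31.
The 16th integer lands in an occupied pair, forcing a sum of 31.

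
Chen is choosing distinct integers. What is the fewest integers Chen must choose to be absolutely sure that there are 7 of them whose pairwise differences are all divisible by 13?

Integers whose pairwise differences are multiples of 13 are exactly those sharing a remainder mod 13. The 13 residue classes mod 13 are the pigeonholes.
With 78 integers one could put 6 in each residue class and have no class reach 7.
The 79th integer pushes some class to 7, so 13·6 + 1 = 79.

79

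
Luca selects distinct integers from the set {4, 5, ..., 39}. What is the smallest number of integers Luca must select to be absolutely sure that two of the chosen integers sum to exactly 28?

A set avoiding the sum 28 can contain at most one of each pair {x, 28−x}, plus the 16 elements whose complement lies outside the range or equal to its own complement.
The integers 14, …, 39 (26 of them) are such a set: any two sum to at least 14+15 = 29 > 28.
Any 27th integer completes one of the 10 pairs, so 27 choices force a sum of 28.

27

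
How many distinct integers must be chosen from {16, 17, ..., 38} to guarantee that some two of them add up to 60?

A set avoiding the sum 60 can contain at most one of each pair {x, 60−x}, plus the 7 elements whose complement lies outside the range or equal to its own complement.
The integers 16, …, 30 (15 of them) are such a set: any two sum to at least 16+17 = 33 and at most 29+30 = 59 < 60.
Any 16th integer completes one of the 8 pairs, so 16 choices force a sum of 60.

16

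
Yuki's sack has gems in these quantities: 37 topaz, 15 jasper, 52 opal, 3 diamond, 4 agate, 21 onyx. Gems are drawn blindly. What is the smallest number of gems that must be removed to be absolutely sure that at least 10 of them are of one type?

44

An adversary could hand out at most 9 gems per type (diamond, agate run out sooner): 9 + 9 + 9 + 3 + 4 + 9 = 43 gems and still no type has 10.
Pigeonhole: one more gem lands in a type already at 9, so 44 draws are enough and 43 are not.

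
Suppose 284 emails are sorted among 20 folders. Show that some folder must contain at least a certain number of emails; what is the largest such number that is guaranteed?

The 20 folders are the holes and the 284 emails are the pigeons.
If every folder held at most 14 emails, the total would be at most 20 × 14 = 280, which is less than 284.
So some folder holds at least ⌈284/20⌉ = 15 emails.

15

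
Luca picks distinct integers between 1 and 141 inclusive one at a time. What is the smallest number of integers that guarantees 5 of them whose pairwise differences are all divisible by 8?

33

Integers whose pairwise differences are multiples of 8 are exactly those sharing a remainder mod 8. The 8 residue classes mod 8 are the pigeonholes.
With 32 integers one could put 4 in each residue class and have no class reach 5.
The 33rd integer pushes some class to 5, so 8·4 + 1 = 33.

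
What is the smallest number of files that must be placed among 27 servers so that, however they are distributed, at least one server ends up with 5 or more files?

109

With 108 files one could put exactly 4 in each of the 27 servers, and no server would reach 5.
Pigeonhole: one more file must land in a server that already has 4, giving it 5.
So 27 × 4 + 1 = 109 files are required.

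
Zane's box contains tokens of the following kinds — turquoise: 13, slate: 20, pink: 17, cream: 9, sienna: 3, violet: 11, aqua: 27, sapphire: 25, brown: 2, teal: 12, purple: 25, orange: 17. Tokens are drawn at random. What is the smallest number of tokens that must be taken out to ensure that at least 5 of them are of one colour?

46

Pigeonhole: put each drawn token into a box by colour. The largest draw with every box below 5 takes min(count, 4) from each colour; colours with fewer than 4 contribute all they have.
Σ min(cᵢ, 4) = 4 + 4 + 4 + 4 + 3 + 4 + 4 + 4 + 2 + 4 + 4 + 4 = 45.
Draw number 45 + 1 = 46 must push one box to 5.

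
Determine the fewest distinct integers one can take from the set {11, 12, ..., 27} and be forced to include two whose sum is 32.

Two chosen integers sum to 32 exactly when both halves of some pair {x, 32−x} with 11 ≤ x ≤ 32−x ≤ 21 are chosen — 5 such pairs.
The remaining 7 elements (those with no distinct partner in range) can never complete a 32-sum, so the worst case takes all of them and one from each pair: 7 + 5 = 12.
By pigeonhole, the 13th integer has to be the second member of some pair, so 12 + 1 = 13.

13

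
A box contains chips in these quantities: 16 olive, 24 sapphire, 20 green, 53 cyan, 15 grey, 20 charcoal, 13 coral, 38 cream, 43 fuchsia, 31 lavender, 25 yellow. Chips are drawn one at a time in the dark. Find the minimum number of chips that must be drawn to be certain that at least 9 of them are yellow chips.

282

In the worst case for collecting yellow chips, every non-yellow chip comes out first.
There are 16 + 24 + 20 + 53 + 15 + 20 + 13 + 38 + 43 + 31 = 273 non-yellow chips altogether.
After those, each further chip must be yellow, so 273 + 9 = 282 draws guarantee 9 yellow chips.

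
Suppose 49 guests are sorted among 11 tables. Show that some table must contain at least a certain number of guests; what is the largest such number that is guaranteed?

By pigeonhole, the 11 tables are the holes and the 49 guests are the pigeons.
If every table held at most 4 guests, the total would be at most 11 × 4 = 44, which is less than 49.
So some table holds at least ⌈49/11⌉ = 5 guests.

5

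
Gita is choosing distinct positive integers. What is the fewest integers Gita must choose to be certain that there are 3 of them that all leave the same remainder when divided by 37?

75

The 37 residue classes mod 37 are the pigeonholes.
With 74 integers one could put 2 in each residue class and have no class reach 3.
The 75th integer pushes some class to 3, so 37·2 + 1 = 75.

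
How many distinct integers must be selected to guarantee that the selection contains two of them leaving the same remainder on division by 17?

18

The 17 residue classes mod 17 are the pigeonholes.
With 17 integers one could put 1 in each residue class and have no class reach 2.
The 18th integer pushes some class to 2, so 17·1 + 1 = 18.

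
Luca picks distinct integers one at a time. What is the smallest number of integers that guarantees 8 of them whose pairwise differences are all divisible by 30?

211

Integers whose pairwise differences are multiples of 30 are exactly those sharing a remainder mod 30. The 30 residue classes mod 30 are the pigeonholes.
With 210 integers one could put 7 in each residue class and have no class reach 8.
The 211th integer pushes some class to 8, so 30·7 + 1 = 211.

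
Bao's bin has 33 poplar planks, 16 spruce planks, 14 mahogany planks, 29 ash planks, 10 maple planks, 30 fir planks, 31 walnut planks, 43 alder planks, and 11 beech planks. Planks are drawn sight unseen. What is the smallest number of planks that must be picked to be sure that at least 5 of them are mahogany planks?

In the worst case for collecting mahogany planks, every non-mahogany plank comes out first.
There are 33 + 16 + 29 + 10 + 30 + 31 + 43 + 11 = 203 non-mahogany planks altogether.
After those, each further plank must be mahogany, so 203 + 5 = 208 draws guarantee 5 mahogany planks.

208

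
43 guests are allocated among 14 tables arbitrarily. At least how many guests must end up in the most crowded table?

By the pigeonhole principle, the 14 tables are the holes and the 43 guests are the pigeons.
If every table held at most 3 guests, the total would be at most 14 × 3 = 42, which is less than 43.
So some table holds at least ⌈43/14⌉ = 4 guests.

4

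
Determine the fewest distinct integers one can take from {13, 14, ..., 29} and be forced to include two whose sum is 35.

13

Group the elements by complementary pair {x, 35−x}: {13,22}, {14,21}, {15,20}, …, giving 5 two-element pairs and 7 integers whose partner 35−x falls outside [13,29].
Treating each of those 12 groups as a pigeonhole, one can pick one integer per group — 12 integers — with no two summing to 35.
The 13th integer lands in an occupied pair, forcing a sum of 35.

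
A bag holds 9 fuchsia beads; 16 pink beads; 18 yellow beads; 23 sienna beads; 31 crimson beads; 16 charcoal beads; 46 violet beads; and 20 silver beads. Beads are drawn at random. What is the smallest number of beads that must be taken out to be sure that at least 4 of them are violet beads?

137

In the worst case for collecting violet beads, every non-violet bead comes out first.
There are 9 + 16 + 18 + 23 + 31 + 16 + 20 = 133 non-violet beads altogether.
After those, each further bead must be violet, so 133 + 4 = 137 draws guarantee 4 violet beads.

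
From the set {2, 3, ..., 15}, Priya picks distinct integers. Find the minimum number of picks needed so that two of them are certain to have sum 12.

Group the elements by complementary pair {x, 12−x}: {2,10}, {3,9}, {4,8}, …, giving 4 two-element pairs, the single value 6 (it cannot pair with itself since the integers are distinct), and 5 integers whose partner 12−x falls outside [2,15].
Pigeonhole: treating each of those 10 groups as a pigeonhole, one can pick one integer per group — 10 integers — with no two summing to 12.
The 11th integer lands in an occupied pair, forcing a sum of 12.

11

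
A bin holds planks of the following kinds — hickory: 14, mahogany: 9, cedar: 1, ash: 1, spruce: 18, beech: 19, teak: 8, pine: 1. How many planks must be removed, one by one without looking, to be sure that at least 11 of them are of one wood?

An adversary could hand out at most 10 planks per wood (5 woods run out sooner): 10 + 9 + 1 + 1 + 10 + 10 + 8 + 1 = 50 planks and still no wood has 11.
One more plank lands in a wood already at 10, so 51 draws are enough and 50 are not.

51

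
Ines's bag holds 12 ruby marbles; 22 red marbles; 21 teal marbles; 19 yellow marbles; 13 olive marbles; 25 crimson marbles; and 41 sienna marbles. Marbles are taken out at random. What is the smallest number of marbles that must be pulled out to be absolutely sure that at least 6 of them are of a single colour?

36

Put each drawn marble into a box by colour. The largest draw with every box below 6 takes min(count, 5) from each colour.
Σ min(cᵢ, 5) = 5 + 5 + 5 + 5 + 5 + 5 + 5 = 35.
Draw number 35 + 1 = 36 must push one box to 6.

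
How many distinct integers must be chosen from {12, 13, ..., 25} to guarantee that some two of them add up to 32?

A set avoiding the sum 32 can contain at most one of each pair {x, 32−x}, plus the 6 elements whose complement lies outside the range or equal to its own complement.
The integers 16, …, 25 (10 of them) are such a set: any two sum to at least 16+17 = 33 > 32.
Pigeonhole: any 11th integer completes one of the 4 pairs, so 11 choices force a sum of 32.

11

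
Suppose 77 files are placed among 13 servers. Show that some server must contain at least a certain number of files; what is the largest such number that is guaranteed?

6

The 13 servers are the holes and the 77 files are the pigeons.
If every server held at most 5 files, the total would be at most 13 × 5 = 65, which is less than 77.
So some server holds at least ⌈77/13⌉ = 6 files.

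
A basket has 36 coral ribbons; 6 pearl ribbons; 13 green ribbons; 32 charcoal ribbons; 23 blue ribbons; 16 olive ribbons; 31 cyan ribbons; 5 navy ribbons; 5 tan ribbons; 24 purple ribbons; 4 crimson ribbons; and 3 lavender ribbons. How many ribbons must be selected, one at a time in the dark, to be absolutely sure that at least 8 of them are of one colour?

73

By pigeonhole, put each drawn ribbon into a box by colour. The largest draw with every box below 8 takes min(count, 7) from each colour; colours with fewer than 7 contribute all they have.
Σ min(cᵢ, 7) = 7 + 6 + 7 + 7 + 7 + 7 + 7 + 5 + 5 + 7 + 4 + 3 = 72.
Draw number 72 + 1 = 73 must push one box to 8.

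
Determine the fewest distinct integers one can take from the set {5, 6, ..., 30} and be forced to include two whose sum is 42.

18

Two chosen integers sum to 42 exactly when both halves of some pair {x, 42−x} with 12 ≤ x ≤ 42−x ≤ 30 are chosen — 9 such pairs.
The remaining 8 elements (those with no distinct partner in range) can never complete a 42-sum, so the worst case takes all of them and one from each pair: 8 + 9 = 17.
The 18th integer has to be the second member of some pair, so 17 + 1 = 18.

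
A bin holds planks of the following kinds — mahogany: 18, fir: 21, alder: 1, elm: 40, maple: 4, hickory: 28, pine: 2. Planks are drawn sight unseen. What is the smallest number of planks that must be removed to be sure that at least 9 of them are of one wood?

40

By pigeonhole, put each drawn plank into a box by wood. The largest draw with every box below 9 takes min(count, 8) from each wood; woods with fewer than 8 contribute all they have.
Σ min(cᵢ, 8) = 8 + 8 + 1 + 8 + 4 + 8 + 2 = 39.
Draw number 39 + 1 = 40 must push one box to 9.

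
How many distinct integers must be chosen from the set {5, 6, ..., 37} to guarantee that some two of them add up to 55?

Group the elements by complementary pair {x, 55−x}: {18,37}, {19,36}, {20,35}, …, giving 10 two-element pairs and 13 integers whose partner 55−x falls outside [5,37].
Treating each of those 23 groups as a pigeonhole, one can pick one integer per group — 23 integers — with no two summing to 55.
The 24th integer lands in an occupied pair, forcing a sum of 55.

24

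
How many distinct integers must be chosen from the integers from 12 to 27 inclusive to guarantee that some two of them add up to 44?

12

Group the elements by complementary pair {x, 44−x}: {17,27}, {18,26}, {19,25}, …, giving 5 two-element pairs, the single value 22 (it cannot pair with itself since the integers are distinct), and 5 integers whose partner 44−x falls outside [12,27].
Pigeonhole: treating each of those 11 groups as a pigeonhole, one can pick one integer per group — 11 integers — with no two summing to 44.
The 12th integer lands in an occupied pair, forcing a sum of 44.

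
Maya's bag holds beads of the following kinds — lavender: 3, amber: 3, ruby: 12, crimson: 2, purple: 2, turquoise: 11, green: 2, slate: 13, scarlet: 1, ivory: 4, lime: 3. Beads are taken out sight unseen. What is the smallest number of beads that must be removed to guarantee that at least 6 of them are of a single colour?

36

By pigeonhole, the 11 colours are the holes; the beads drawn are the pigeons.
To avoid 6 of any one colour, the worst case takes at most 5 of each colour, or every bead of a colour that has fewer than 5.
That gives 3 + 3 + 5 + 2 + 2 + 5 + 2 + 5 + 1 + 4 + 3 = 35 beads with no colour reaching 6.
The next bead forces some colour to 6, so 35 + 1 = 36.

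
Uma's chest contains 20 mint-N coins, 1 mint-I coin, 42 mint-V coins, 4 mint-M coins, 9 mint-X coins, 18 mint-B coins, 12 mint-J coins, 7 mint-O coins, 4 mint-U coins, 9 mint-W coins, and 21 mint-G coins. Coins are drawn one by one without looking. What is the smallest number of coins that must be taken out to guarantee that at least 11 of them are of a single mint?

An adversary could hand out at most 10 coins per mint (6 mints run out sooner): 10 + 1 + 10 + 4 + 9 + 10 + 10 + 7 + 4 + 9 + 10 = 84 coins and still no mint has 11.
One more coin lands in a mint already at 10, so 85 draws are enough and 84 are not.

85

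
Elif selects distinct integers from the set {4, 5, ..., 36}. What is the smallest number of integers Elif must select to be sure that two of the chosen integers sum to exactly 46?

21

A set avoiding the sum 46 can contain at most one of each pair {x, 46−x}, plus the 7 elements whose complement lies outside the range or equal to its own complement.
The integers 4, …, 23 (20 of them) are such a set: any two sum to at least 4+5 = 9 and at most 22+23 = 45 < 46.
Any 21st integer completes one of the 13 pairs, so 21 choices force a sum of 46.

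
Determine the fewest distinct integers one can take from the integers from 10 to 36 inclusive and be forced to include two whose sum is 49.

16

Group the elements by complementary pair {x, 49−x}: {13,36}, {14,35}, {15,34}, …, giving 12 two-element pairs and 3 integers whose partner 49−x falls outside [10,36].
By the pigeonhole principle, treating each of those 15 groups as a pigeonhole, one can pick one integer per group — 15 integers — with no two summing to 49.
The 16th integer lands in an occupied pair, forcing a sum of 49.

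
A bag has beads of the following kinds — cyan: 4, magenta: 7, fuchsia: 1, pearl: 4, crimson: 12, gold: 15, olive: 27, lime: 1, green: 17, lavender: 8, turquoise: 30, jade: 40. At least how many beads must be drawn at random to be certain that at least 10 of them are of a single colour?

The 12 colours are the holes; the beads drawn are the pigeons.
To avoid 10 of any one colour, the worst case takes at most 9 of each colour, or every bead of a colour that has fewer than 9.
That gives 4 + 7 + 1 + 4 + 9 + 9 + 9 + 1 + 9 + 8 + 9 + 9 = 79 beads with no colour reaching 10.
The next bead forces some colour to 10, so 79 + 1 = 80.

80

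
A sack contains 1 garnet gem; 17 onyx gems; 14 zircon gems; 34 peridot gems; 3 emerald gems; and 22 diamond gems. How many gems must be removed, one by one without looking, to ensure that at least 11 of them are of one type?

By pigeonhole, put each drawn gem into a box by type. The largest draw with every box below 11 takes min(count, 10) from each type; types with fewer than 10 contribute all they have.
Σ min(cᵢ, 10) = 1 + 10 + 10 + 10 + 3 + 10 = 44.
Draw number 44 + 1 = 45 must push one box to 11.

45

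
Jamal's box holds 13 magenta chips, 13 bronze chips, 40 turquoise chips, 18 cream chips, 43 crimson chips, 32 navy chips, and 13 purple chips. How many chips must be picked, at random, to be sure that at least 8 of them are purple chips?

In the worst case for collecting purple chips, every non-purple chip comes out first.
There are 13 + 13 + 40 + 18 + 43 + 32 = 159 non-purple chips altogether.
After those, each further chip must be purple, so 159 + 8 = 167 draws guarantee 8 purple chips.

167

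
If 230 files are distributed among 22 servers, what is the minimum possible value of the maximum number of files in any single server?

11

By the pigeonhole principle, the 22 servers are the holes and the 230 files are the pigeons.
If every server held at most 10 files, the total would be at most 22 × 10 = 220, which is less than 230.
So some server holds at least ⌈230/22⌉ = 11 files.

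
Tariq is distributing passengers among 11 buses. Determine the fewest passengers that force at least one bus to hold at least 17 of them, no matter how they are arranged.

With 176 passengers one could put exactly 16 in each of the 11 buses, and no bus would reach 17.
By the pigeonhole principle, one more passenger must land in a bus that already has 16, giving it 17.
So 11 × 16 + 1 = 177 passengers are required.

177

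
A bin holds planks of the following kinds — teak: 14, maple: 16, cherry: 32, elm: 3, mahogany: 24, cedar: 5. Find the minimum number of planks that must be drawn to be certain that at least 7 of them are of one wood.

The 6 woods are the holes; the planks drawn are the pigeons.
To avoid 7 of any one wood, the worst case takes at most 6 of each wood, or every plank of a wood that has fewer than 6.
That gives 6 + 6 + 6 + 3 + 6 + 5 = 32 planks with no wood reaching 7.
The next plank forces some wood to 7, so 32 + 1 = 33.

33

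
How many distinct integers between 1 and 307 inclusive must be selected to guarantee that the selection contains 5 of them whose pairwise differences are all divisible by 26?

Integers whose pairwise differences are multiples of 26 are exactly those sharing a remainder mod 26. Pigeonhole: the 26 residue classes mod 26 are the pigeonholes.
With 104 integers one could put 4 in each residue class and have no class reach 5.
The 105th integer pushes some class to 5, so 26·4 + 1 = 105.

105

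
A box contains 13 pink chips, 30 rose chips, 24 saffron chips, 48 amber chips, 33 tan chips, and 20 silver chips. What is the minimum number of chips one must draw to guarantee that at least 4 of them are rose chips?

142

In the worst case for collecting rose chips, every non-rose chip comes out first.
There are 13 + 24 + 48 + 33 + 20 = 138 non-rose chips altogether.
After those, each further chip must be rose, so 138 + 4 = 142 draws guarantee 4 rose chips.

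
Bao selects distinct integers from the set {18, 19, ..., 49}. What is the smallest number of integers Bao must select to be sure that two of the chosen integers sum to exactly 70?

19

Group the elements by complementary pair {x, 70−x}: {21,49}, {22,48}, {23,47}, …, giving 14 two-element pairs, the single value 35 (it cannot pair with itself since the integers are distinct), and 3 integers whose partner 70−x falls outside [18,49].
Treating each of those 18 groups as a pigeonhole, one can pick one integer per group — 18 integers — with no two summing to 70.
The 19th integer lands in an occupied pair, forcing a sum of 70.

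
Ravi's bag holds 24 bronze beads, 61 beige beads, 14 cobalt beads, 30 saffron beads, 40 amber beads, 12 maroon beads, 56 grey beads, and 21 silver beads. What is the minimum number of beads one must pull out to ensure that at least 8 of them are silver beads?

In the worst case for collecting silver beads, every non-silver bead comes out first.
There are 24 + 61 + 14 + 30 + 40 + 12 + 56 = 237 non-silver beads altogether.
After those, each further bead must be silver, so 237 + 8 = 245 draws guarantee 8 silver beads.

245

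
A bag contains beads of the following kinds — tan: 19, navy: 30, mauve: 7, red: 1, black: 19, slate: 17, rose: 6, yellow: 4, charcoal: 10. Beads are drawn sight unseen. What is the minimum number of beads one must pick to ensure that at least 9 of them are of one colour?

59

Pigeonhole: put each drawn bead into a box by colour. The largest draw with every box below 9 takes min(count, 8) from each colour; colours with fewer than 8 contribute all they have.
Σ min(cᵢ, 8) = 8 + 8 + 7 + 1 + 8 + 8 + 6 + 4 + 8 = 58.
Draw number 58 + 1 = 59 must push one box to 9.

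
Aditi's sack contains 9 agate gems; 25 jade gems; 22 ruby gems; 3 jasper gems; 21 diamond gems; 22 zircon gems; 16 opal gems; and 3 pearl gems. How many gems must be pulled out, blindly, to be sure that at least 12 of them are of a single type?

An adversary could hand out at most 11 gems per type (agate, jasper, pearl run out sooner): 9 + 11 + 11 + 3 + 11 + 11 + 11 + 3 = 70 gems and still no type has 12.
By pigeonhole, one more gem lands in a type already at 11, so 71 draws are enough and 70 are not.

71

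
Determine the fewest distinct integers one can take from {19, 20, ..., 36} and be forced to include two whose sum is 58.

A set avoiding the sum 58 can contain at most one of each pair {x, 58−x}, plus the 4 elements whose complement lies outside the range or equal to its own complement.
The integers 19, …, 29 (11 of them) are such a set: any two sum to at least 19+20 = 39 and at most 28+29 = 57 < 58.
By the pigeonhole principle, any 12th integer completes one of the 7 pairs, so 12 choices force a sum of 58.

12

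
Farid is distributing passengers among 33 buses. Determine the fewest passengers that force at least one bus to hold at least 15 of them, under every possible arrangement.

With 462 passengers one could put exactly 14 in each of the 33 buses, and no bus would reach 15.
Pigeonhole: one more passenger must land in a bus that already has 14, giving it 15.
So 33 × 14 + 1 = 463 passengers are required.

463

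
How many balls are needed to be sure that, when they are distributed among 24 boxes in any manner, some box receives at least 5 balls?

With 96 balls one could put exactly 4 in each of the 24 boxes, and no box would reach 5.
By the pigeonhole principle, one more ball must land in a box that already has 4, giving it 5.
So 24 × 4 + 1 = 97 balls are required.

97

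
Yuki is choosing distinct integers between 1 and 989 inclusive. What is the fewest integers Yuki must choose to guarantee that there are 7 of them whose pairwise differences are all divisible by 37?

223

Integers whose pairwise differences are multiples of 37 are exactly those sharing a remainder mod 37. By the pigeonhole principle, the 37 residue classes mod 37 are the pigeonholes.
With 222 integers one could put 6 in each residue class and have no class reach 7.
The 223rd integer pushes some class to 7, so 37·6 + 1 = 223.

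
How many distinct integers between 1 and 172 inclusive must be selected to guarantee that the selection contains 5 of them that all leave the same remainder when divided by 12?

49

By the pigeonhole principle, the 12 residue classes mod 12 are the pigeonholes.
With 48 integers one could put 4 in each residue class and have no class reach 5.
The 49th integer pushes some class to 5, so 12·4 + 1 = 49.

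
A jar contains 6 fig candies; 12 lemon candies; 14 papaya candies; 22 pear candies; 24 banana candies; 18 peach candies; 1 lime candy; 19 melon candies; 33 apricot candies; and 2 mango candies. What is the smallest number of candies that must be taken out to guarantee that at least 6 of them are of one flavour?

44

An adversary could hand out at most 5 candies per flavour (lime, mango run out sooner): 5 + 5 + 5 + 5 + 5 + 5 + 1 + 5 + 5 + 2 = 43 candies and still no flavour has 6.
By the pigeonhole principle, one more candy lands in a flavour already at 5, so 44 draws are enough and 43 are not.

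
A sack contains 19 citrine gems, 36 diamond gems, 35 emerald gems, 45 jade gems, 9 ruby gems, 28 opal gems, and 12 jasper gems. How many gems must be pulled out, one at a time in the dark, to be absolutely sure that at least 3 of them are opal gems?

In the worst case for collecting opal gems, every non-opal gem comes out first.
There are 19 + 36 + 35 + 45 + 9 + 12 = 156 non-opal gems altogether.
After those, each further gem must be opal, so 156 + 3 = 159 draws guarantee 3 opal gems.

159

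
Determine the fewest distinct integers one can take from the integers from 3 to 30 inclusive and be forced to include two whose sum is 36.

A set avoiding the sum 36 can contain at most one of each pair {x, 36−x}, plus the 4 elements whose complement lies outside the range or equal to its own complement.
The integers 3, …, 18 (16 of them) are such a set: any two sum to at least 3+4 = 7 and at most 17+18 = 35 < 36.
Any 17th integer completes one of the 12 pairs, so 17 choices force a sum of 36.

17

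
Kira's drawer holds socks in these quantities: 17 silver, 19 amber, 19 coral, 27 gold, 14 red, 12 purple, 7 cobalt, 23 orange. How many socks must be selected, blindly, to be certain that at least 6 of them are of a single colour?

Pigeonhole: the 8 colours are the holes; the socks drawn are the pigeons.
To avoid 6 of any one colour, the worst case takes at most 5 of each colour.
That gives 5 + 5 + 5 + 5 + 5 + 5 + 5 + 5 = 40 socks with no colour reaching 6.
The next sock forces some colour to 6, so 40 + 1 = 41.

41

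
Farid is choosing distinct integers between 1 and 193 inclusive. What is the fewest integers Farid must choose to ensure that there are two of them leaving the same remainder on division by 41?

The 41 residue classes mod 41 are the pigeonholes.
With 41 integers one could put 1 in each residue class and have no class reach 2.
The 42nd integer pushes some class to 2, so 41·1 + 1 = 42.

42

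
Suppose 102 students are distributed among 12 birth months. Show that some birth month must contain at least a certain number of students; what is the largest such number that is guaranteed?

The 12 birth months are the holes and the 102 students are the pigeons.
If every birth month held at most 8 students, the total would be at most 12 × 8 = 96, which is less than 102.
So some birth month holds at least ⌈102/12⌉ = 9 students.

9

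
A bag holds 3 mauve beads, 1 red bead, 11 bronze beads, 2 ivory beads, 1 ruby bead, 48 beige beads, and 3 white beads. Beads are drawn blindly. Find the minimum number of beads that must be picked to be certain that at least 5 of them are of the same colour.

An adversary could hand out at most 4 beads per colour (5 colours run out sooner): 3 + 1 + 4 + 2 + 1 + 4 + 3 = 18 beads and still no colour has 5.
One more bead lands in a colour already at 4, so 19 draws are enough and 18 are not.

19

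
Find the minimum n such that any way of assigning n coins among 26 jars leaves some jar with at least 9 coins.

209

With 208 coins one could put exactly 8 in each of the 26 jars, and no jar would reach 9.
Pigeonhole: one more coin must land in a jar that already has 8, giving it 9.
So 26 × 8 + 1 = 209 coins are required.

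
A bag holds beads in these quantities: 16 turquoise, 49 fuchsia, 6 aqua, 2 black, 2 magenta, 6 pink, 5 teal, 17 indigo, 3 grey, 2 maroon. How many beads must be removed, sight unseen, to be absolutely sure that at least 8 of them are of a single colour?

Put each drawn bead into a box by colour. The largest draw with every box below 8 takes min(count, 7) from each colour; colours with fewer than 7 contribute all they have.
Σ min(cᵢ, 7) = 7 + 7 + 6 + 2 + 2 + 6 + 5 + 7 + 3 + 2 = 47.
Draw number 47 + 1 = 48 must push one box to 8.

48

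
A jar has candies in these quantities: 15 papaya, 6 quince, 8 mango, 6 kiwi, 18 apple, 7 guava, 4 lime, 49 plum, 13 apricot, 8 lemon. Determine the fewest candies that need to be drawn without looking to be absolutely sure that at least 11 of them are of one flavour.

80

An adversary could hand out at most 10 candies per flavour (6 flavours run out sooner): 10 + 6 + 8 + 6 + 10 + 7 + 4 + 10 + 10 + 8 = 79 candies and still no flavour has 11.
By pigeonhole, one more candy lands in a flavour already at 10, so 80 draws are enough and 79 are not.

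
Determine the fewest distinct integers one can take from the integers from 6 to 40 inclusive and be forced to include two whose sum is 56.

24

A set avoiding the sum 56 can contain at most one of each pair {x, 56−x}, plus the 11 elements whose complement lies outside the range or equal to its own complement.
The integers 6, …, 28 (23 of them) are such a set: any two sum to at least 6+7 = 13 and at most 27+28 = 55 < 56.
By the pigeonhole principle, any 24th integer completes one of the 12 pairs, so 24 choices force a sum of 56.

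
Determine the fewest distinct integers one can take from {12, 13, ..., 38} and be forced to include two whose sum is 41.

19

A set avoiding the sum 41 can contain at most one of each pair {x, 41−x}, plus the 9 elements whose complement lies outside the range.
The integers 21, …, 38 (18 of them) are such a set: any two sum to at least 21+22 = 43 > 41.
By the pigeonhole principle, any 19th integer completes one of the 9 pairs, so 19 choices force a sum of 41.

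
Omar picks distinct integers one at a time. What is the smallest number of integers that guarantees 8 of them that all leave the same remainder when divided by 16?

The 16 residue classes mod 16 are the pigeonholes.
With 112 integers one could put 7 in each residue class and have no class reach 8.
The 113th integer pushes some class to 8, so 16·7 + 1 = 113.

113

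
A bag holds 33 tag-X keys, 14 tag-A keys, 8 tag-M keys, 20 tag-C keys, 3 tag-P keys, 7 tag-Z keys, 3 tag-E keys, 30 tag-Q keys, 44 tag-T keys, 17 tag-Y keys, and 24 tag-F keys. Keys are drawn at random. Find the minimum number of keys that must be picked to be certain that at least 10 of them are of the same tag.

85

By the pigeonhole principle, the 11 tags are the holes; the keys drawn are the pigeons.
To avoid 10 of any one tag, the worst case takes at most 9 of each tag, or every key of a tag that has fewer than 9.
That gives 9 + 9 + 8 + 9 + 3 + 7 + 3 + 9 + 9 + 9 + 9 = 84 keys with no tag reaching 10.
The next key forces some tag to 10, so 84 + 1 = 85.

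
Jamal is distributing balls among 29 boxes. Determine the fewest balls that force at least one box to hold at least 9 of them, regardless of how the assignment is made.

233

With 232 balls one could put exactly 8 in each of the 29 boxes, and no box would reach 9.
Pigeonhole: one more ball must land in a box that already has 8, giving it 9.
So 29 × 8 + 1 = 233 balls are required.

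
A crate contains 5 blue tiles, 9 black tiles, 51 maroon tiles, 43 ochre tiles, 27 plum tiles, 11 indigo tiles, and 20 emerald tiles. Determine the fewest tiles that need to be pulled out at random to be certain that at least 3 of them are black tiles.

In the worst case for collecting black tiles, every non-black tile comes out first.
There are 5 + 51 + 43 + 27 + 11 + 20 = 157 non-black tiles altogether.
After those, each further tile must be black, so 157 + 3 = 160 draws guarantee 3 black tiles.

160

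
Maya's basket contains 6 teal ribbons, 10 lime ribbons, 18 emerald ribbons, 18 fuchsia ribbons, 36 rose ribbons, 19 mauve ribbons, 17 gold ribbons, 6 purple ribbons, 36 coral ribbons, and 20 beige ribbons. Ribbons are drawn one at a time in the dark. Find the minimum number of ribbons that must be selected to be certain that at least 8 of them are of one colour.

The 10 colours are the holes; the ribbons drawn are the pigeons.
To avoid 8 of any one colour, the worst case takes at most 7 of each colour, or every ribbon of a colour that has fewer than 7.
That gives 6 + 7 + 7 + 7 + 7 + 7 + 7 + 6 + 7 + 7 = 68 ribbons with no colour reaching 8.
The next ribbon forces some colour to 8, so 68 + 1 = 69.

69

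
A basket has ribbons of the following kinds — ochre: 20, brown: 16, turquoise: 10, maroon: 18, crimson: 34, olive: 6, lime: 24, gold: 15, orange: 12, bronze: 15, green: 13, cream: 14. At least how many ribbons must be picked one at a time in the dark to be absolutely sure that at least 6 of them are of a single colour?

By pigeonhole, the 12 colours are the holes; the ribbons drawn are the pigeons.
To avoid 6 of any one colour, the worst case takes at most 5 of each colour.
That gives 5 + 5 + 5 + 5 + 5 + 5 + 5 + 5 + 5 + 5 + 5 + 5 = 60 ribbons with no colour reaching 6.
The next ribbon forces some colour to 6, so 60 + 1 = 61.

61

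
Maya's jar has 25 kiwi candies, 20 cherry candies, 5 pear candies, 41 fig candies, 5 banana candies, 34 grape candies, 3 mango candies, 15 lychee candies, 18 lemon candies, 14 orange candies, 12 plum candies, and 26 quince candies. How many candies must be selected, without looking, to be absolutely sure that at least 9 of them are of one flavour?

86

An adversary could hand out at most 8 candies per flavour (pear, banana, mango run out sooner): 8 + 8 + 5 + 8 + 5 + 8 + 3 + 8 + 8 + 8 + 8 + 8 = 85 candies and still no flavour has 9.
One more candy lands in a flavour already at 8, so 86 draws are enough and 85 are not.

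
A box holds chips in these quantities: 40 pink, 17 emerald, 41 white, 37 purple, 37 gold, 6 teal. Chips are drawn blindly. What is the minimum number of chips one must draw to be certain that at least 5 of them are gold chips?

In the worst case for collecting gold chips, every non-gold chip comes out first.
There are 40 + 17 + 41 + 37 + 6 = 141 non-gold chips altogether.
After those, each further chip must be gold, so 141 + 5 = 146 draws guarantee 5 gold chips.

146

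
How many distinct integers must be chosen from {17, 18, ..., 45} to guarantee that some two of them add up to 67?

18

A set avoiding the sum 67 can contain at most one of each pair {x, 67−x}, plus the 5 elements whose complement lies outside the range.
The integers 17, …, 33 (17 of them) are such a set: any two sum to at least 17+18 = 35 and at most 32+33 = 65 < 67.
By the pigeonhole principle, any 18th integer completes one of the 12 pairs, so 18 choices force a sum of 67.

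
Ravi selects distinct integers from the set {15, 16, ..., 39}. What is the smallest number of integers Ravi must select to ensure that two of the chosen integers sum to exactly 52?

15

A set avoiding the sum 52 can contain at most one of each pair {x, 52−x}, plus the 3 elements whose complement lies outside the range or equal to its own complement.
The integers 26, …, 39 (14 of them) are such a set: any two sum to at least 26+27 = 53 > 52.
By the pigeonhole principle, any 15th integer completes one of the 11 pairs, so 15 choices force a sum of 52.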